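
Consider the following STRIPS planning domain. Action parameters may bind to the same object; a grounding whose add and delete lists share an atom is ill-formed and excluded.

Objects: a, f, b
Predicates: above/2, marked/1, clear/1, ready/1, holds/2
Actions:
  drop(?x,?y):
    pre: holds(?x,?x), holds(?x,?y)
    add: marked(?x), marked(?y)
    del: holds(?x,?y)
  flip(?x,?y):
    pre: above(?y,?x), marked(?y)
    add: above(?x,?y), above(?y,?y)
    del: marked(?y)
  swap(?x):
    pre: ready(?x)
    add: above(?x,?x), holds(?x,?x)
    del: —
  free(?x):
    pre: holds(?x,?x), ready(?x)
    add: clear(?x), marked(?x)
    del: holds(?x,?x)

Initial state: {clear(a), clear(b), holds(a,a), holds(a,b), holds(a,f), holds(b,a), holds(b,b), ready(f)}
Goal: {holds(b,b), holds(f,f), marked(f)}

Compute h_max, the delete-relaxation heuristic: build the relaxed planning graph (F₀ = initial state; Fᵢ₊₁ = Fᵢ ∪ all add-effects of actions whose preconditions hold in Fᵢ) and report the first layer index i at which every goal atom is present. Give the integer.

1

F0 = init (8 atoms)
F1 = F0 ∪ {above(f,f), holds(f,f), marked(a), marked(b), marked(f)}  (13 atoms)
goal ⊆ F1  ⇒  h_max = 1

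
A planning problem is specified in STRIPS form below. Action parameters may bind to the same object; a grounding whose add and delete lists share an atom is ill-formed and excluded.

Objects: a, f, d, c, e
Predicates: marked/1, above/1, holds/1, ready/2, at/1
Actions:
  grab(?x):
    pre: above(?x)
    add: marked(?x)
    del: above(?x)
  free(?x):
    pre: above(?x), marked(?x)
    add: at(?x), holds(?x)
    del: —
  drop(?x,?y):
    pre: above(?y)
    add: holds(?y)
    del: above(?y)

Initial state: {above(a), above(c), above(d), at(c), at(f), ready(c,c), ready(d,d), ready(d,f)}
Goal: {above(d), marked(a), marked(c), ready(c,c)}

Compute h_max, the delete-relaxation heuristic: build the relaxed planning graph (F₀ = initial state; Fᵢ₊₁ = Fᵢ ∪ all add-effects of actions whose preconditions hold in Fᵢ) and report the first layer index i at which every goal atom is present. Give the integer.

F0 = init (8 atoms)
F1 = F0 ∪ {holds(a), holds(c), holds(d), marked(a), marked(c), marked(d)}  (14 atoms)
goal ⊆ F1  ⇒  h_max = 1

1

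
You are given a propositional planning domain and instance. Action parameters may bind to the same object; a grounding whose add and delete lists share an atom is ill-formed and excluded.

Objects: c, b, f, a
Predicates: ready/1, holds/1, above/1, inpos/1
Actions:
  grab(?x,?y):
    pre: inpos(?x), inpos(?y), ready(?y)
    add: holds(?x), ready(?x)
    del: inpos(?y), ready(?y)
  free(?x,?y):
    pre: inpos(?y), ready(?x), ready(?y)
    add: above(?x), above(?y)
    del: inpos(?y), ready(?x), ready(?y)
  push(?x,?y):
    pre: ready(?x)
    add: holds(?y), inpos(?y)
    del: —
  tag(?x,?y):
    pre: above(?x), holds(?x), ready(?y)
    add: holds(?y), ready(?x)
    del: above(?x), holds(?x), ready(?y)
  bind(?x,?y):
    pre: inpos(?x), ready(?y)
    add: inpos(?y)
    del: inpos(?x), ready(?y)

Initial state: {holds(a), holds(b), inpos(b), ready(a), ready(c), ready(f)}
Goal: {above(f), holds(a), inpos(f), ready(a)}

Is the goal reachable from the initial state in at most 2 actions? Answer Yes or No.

No

1. push(c,c)  →  {holds(a), holds(b), holds(c), inpos(b), inpos(c), ready(a), ready(c), ready(f)}
2. free(f,c)  →  {above(c), above(f), holds(a), holds(b), holds(c), inpos(b), ready(a)}
3. push(a,f)  →  {above(c), above(f), holds(a), holds(b), holds(c), holds(f), inpos(b), inpos(f), ready(a)}
optimal plan length = 3; 3 > 2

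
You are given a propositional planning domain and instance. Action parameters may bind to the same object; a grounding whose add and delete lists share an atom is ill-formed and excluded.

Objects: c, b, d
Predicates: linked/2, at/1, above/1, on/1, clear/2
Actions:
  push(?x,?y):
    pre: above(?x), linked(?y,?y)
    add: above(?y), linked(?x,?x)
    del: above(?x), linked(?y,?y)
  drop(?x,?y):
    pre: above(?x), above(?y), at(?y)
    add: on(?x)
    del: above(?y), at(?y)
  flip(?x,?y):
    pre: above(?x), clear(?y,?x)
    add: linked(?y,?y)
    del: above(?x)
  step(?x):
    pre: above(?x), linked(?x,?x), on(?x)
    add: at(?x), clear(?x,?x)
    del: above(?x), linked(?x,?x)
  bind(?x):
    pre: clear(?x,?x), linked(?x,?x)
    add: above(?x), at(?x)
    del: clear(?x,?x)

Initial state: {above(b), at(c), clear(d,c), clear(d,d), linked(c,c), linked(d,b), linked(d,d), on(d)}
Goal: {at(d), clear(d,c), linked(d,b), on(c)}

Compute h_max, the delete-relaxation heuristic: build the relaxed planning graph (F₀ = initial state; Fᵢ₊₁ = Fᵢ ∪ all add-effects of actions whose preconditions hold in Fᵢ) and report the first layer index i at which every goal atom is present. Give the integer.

2

F0 = init (8 atoms)
F1 = F0 ∪ {above(c), above(d), at(d), linked(b,b)}  (12 atoms)
F2 = F1 ∪ {on(b), on(c)}  (14 atoms)
goal ⊆ F2  ⇒  h_max = 2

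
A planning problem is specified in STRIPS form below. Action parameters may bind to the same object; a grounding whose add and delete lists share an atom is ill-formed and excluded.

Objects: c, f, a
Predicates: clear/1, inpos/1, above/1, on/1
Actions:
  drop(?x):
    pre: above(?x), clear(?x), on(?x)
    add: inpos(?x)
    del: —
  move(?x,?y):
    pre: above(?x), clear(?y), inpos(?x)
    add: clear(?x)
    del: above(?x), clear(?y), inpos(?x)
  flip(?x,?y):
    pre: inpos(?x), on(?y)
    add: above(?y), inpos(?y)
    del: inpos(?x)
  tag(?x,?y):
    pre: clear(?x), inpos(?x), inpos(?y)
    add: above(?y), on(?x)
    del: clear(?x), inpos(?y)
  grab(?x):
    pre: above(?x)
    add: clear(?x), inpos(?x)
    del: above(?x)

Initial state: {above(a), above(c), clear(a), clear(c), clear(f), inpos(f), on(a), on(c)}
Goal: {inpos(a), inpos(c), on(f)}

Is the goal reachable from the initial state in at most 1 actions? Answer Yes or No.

No

1. drop(c)  →  {above(a), above(c), clear(a), clear(c), clear(f), inpos(c), inpos(f), on(a), on(c)}
2. drop(a)  →  {above(a), above(c), clear(a), clear(c), clear(f), inpos(a), inpos(c), inpos(f), on(a), on(c)}
3. tag(f,f)  →  {above(a), above(c), above(f), clear(a), clear(c), inpos(a), inpos(c), on(a), on(c), on(f)}
optimal plan length = 3; 3 > 1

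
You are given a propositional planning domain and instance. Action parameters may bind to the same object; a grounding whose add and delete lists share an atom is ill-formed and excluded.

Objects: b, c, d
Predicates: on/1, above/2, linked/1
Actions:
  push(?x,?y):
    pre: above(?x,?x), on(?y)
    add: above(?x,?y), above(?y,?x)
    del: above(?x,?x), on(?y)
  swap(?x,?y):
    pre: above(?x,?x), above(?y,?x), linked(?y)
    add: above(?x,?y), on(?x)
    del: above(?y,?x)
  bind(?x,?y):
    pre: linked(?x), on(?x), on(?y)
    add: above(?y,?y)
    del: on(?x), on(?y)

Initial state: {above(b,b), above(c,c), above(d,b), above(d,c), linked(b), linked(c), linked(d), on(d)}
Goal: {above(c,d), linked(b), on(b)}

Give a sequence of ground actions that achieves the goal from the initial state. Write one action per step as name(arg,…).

push(c,d); swap(b,d)

1. push(c,d)  →  {above(b,b), above(c,d), above(d,b), above(d,c), linked(b), linked(c), linked(d)}
2. swap(b,d)  →  {above(b,b), above(b,d), above(c,d), above(d,c), linked(b), linked(c), linked(d), on(b)}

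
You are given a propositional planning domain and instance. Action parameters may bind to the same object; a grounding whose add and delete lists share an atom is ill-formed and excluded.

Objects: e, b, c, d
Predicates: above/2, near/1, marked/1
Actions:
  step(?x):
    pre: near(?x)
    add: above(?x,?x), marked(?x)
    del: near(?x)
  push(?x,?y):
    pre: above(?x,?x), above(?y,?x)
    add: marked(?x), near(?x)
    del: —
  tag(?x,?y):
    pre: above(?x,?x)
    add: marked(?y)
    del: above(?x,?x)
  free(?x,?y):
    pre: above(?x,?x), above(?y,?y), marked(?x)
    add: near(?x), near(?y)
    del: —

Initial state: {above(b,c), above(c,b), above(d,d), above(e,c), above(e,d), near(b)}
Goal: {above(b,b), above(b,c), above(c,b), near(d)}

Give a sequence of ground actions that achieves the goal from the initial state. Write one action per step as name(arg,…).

1. step(b)  →  {above(b,b), above(b,c), above(c,b), above(d,d), above(e,c), above(e,d), marked(b)}
2. push(d,e)  →  {above(b,b), above(b,c), above(c,b), above(d,d), above(e,c), above(e,d), marked(b), marked(d), near(d)}

step(b); push(d,e)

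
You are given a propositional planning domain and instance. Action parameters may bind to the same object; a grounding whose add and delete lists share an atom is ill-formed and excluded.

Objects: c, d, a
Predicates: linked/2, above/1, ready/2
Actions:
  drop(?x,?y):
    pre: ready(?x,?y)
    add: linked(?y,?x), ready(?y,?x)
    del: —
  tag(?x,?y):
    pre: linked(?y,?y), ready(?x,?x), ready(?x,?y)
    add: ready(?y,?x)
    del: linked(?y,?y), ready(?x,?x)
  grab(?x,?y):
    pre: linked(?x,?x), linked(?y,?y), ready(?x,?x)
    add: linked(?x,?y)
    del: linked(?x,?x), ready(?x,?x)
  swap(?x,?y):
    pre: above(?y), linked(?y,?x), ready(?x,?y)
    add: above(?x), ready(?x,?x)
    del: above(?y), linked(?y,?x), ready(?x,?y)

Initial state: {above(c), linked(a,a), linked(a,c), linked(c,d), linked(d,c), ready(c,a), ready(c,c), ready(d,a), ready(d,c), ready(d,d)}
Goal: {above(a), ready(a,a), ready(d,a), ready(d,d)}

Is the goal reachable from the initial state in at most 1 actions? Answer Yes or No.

No

1. drop(c,a)  →  {above(c), linked(a,a), linked(a,c), linked(c,d), linked(d,c), ready(a,c), ready(c,a), ready(c,c), ready(d,a), ready(d,c), ready(d,d)}
2. drop(a,c)  →  {above(c), linked(a,a), linked(a,c), linked(c,a), linked(c,d), linked(d,c), ready(a,c), ready(c,a), ready(c,c), ready(d,a), ready(d,c), ready(d,d)}
3. swap(a,c)  →  {above(a), linked(a,a), linked(a,c), linked(c,d), linked(d,c), ready(a,a), ready(c,a), ready(c,c), ready(d,a), ready(d,c), ready(d,d)}
optimal plan length = 3; 3 > 1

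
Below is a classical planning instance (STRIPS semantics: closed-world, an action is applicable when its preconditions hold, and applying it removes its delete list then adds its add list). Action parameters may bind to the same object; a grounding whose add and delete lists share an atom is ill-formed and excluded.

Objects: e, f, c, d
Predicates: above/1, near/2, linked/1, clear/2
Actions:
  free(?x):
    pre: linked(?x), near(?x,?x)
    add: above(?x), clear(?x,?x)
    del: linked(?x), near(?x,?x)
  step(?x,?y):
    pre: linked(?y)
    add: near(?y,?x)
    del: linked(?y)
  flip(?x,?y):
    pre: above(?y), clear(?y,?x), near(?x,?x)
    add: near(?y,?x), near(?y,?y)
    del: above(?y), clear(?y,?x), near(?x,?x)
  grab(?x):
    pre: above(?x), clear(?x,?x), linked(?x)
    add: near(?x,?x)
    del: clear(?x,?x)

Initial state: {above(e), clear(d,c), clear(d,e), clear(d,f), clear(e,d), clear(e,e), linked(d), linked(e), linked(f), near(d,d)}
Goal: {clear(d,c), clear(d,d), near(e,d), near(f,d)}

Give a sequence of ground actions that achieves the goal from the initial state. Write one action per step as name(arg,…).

free(d); step(d,e); step(d,f)

1. free(d)  →  {above(d), above(e), clear(d,c), clear(d,d), clear(d,e), clear(d,f), clear(e,d), clear(e,e), linked(e), linked(f)}
2. step(d,e)  →  {above(d), above(e), clear(d,c), clear(d,d), clear(d,e), clear(d,f), clear(e,d), clear(e,e), linked(f), near(e,d)}
3. step(d,f)  →  {above(d), above(e), clear(d,c), clear(d,d), clear(d,e), clear(d,f), clear(e,d), clear(e,e), near(e,d), near(f,d)}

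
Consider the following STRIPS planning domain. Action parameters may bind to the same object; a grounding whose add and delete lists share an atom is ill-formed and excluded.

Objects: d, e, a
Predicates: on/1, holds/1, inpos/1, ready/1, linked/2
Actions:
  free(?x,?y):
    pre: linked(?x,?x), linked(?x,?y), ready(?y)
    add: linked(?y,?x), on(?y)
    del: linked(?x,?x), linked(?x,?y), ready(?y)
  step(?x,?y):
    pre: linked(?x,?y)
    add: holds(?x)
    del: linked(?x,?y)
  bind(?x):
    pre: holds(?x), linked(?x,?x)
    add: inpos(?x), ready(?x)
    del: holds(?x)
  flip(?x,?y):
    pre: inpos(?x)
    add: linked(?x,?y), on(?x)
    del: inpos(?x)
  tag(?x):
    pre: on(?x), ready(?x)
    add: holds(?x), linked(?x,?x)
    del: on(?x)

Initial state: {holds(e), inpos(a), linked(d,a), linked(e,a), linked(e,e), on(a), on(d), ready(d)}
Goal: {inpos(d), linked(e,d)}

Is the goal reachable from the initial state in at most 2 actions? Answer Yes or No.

No

1. bind(e)  →  {inpos(a), inpos(e), linked(d,a), linked(e,a), linked(e,e), on(a), on(d), ready(d), ready(e)}
2. flip(e,d)  →  {inpos(a), linked(d,a), linked(e,a), linked(e,d), linked(e,e), on(a), on(d), on(e), ready(d), ready(e)}
3. tag(d)  →  {holds(d), inpos(a), linked(d,a), linked(d,d), linked(e,a), linked(e,d), linked(e,e), on(a), on(e), ready(d), ready(e)}
4. bind(d)  →  {inpos(a), inpos(d), linked(d,a), linked(d,d), linked(e,a), linked(e,d), linked(e,e), on(a), on(e), ready(d), ready(e)}
optimal plan length = 4; 4 > 2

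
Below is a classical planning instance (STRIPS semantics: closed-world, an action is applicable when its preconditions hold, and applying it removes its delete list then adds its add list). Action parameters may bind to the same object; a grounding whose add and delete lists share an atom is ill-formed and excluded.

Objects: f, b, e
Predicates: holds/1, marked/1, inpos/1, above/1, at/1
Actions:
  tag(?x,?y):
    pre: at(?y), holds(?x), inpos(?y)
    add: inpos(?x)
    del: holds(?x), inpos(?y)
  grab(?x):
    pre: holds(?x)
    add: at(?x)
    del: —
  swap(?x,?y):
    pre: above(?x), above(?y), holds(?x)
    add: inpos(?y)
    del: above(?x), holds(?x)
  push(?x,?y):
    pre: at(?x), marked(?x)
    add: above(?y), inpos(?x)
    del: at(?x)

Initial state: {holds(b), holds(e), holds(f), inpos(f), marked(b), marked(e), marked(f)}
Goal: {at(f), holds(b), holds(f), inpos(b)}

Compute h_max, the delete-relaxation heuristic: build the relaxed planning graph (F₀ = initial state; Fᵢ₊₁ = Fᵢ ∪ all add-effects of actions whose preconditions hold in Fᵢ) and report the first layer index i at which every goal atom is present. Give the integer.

2

F0 = init (7 atoms)
F1 = F0 ∪ {at(b), at(e), at(f)}  (10 atoms)
F2 = F1 ∪ {above(b), above(e), above(f), inpos(b), inpos(e)}  (15 atoms)
goal ⊆ F2  ⇒  h_max = 2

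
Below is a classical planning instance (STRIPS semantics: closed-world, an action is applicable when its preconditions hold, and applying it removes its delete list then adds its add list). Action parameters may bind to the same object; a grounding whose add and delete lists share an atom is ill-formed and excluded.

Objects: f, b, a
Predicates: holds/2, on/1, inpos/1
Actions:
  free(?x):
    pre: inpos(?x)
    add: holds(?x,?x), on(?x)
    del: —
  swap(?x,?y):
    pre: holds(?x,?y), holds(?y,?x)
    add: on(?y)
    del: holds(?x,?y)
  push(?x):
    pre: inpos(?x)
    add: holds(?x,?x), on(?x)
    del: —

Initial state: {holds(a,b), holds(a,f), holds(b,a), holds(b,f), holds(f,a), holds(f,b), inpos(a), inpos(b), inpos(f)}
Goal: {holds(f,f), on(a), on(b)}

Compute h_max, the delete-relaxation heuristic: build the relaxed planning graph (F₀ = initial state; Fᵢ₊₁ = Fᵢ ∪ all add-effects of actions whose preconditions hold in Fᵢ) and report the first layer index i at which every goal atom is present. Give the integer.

F0 = init (9 atoms)
F1 = F0 ∪ {holds(a,a), holds(b,b), holds(f,f), on(a), on(b), on(f)}  (15 atoms)
goal ⊆ F1  ⇒  h_max = 1

1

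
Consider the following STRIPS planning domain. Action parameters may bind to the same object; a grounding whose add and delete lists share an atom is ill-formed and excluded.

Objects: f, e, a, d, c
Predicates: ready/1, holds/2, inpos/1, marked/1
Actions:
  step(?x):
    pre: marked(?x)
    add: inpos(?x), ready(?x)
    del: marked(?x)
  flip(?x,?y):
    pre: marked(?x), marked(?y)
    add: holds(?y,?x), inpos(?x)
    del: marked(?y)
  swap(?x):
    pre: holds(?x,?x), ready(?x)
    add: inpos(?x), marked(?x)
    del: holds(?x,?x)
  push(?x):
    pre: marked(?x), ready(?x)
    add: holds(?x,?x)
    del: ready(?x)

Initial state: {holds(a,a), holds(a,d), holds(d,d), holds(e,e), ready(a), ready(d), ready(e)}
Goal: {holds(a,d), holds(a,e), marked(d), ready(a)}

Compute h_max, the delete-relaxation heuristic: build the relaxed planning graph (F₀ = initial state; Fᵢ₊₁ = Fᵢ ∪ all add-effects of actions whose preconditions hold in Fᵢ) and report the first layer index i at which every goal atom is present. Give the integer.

2

F0 = init (7 atoms)
F1 = F0 ∪ {inpos(a), inpos(d), inpos(e), marked(a), marked(d), marked(e)}  (13 atoms)
F2 = F1 ∪ {holds(a,e), holds(d,a), holds(d,e), holds(e,a), holds(e,d)}  (18 atoms)
goal ⊆ F2  ⇒  h_max = 2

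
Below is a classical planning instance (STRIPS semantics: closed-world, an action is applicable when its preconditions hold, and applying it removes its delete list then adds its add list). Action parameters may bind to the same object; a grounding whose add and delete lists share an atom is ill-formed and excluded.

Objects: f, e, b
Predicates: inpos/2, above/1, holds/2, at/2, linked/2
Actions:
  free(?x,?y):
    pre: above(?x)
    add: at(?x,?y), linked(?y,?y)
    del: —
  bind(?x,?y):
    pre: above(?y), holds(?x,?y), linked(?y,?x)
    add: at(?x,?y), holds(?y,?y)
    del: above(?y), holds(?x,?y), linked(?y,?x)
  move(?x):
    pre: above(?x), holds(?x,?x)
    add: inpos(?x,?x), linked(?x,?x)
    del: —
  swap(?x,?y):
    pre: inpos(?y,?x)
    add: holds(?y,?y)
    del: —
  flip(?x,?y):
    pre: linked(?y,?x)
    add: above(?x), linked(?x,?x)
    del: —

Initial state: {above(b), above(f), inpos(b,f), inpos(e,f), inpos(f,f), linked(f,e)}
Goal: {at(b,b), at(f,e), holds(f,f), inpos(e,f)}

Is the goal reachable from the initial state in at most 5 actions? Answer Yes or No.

Yes

1. free(f,e)  →  {above(b), above(f), at(f,e), inpos(b,f), inpos(e,f), inpos(f,f), linked(e,e), linked(f,e)}
2. free(b,b)  →  {above(b), above(f), at(b,b), at(f,e), inpos(b,f), inpos(e,f), inpos(f,f), linked(b,b), linked(e,e), linked(f,e)}
3. swap(f,f)  →  {above(b), above(f), at(b,b), at(f,e), holds(f,f), inpos(b,f), inpos(e,f), inpos(f,f), linked(b,b), linked(e,e), linked(f,e)}
optimal plan length = 3; 3 ≤ 5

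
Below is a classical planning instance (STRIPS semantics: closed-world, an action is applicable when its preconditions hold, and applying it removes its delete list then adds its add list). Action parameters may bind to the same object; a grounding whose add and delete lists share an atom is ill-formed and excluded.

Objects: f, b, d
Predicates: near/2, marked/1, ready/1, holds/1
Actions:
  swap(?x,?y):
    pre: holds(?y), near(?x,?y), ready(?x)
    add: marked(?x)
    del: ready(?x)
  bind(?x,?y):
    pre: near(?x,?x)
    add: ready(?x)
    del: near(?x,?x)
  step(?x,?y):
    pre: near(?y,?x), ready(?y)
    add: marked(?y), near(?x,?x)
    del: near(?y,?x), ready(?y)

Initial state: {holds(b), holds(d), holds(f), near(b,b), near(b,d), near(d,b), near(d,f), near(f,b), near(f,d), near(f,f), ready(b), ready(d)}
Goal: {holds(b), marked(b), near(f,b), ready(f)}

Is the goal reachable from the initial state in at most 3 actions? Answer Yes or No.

1. swap(b,b)  →  {holds(b), holds(d), holds(f), marked(b), near(b,b), near(b,d), near(d,b), near(d,f), near(f,b), near(f,d), near(f,f), ready(d)}
2. bind(f,f)  →  {holds(b), holds(d), holds(f), marked(b), near(b,b), near(b,d), near(d,b), near(d,f), near(f,b), near(f,d), ready(d), ready(f)}
optimal plan length = 2; 2 ≤ 3

Yes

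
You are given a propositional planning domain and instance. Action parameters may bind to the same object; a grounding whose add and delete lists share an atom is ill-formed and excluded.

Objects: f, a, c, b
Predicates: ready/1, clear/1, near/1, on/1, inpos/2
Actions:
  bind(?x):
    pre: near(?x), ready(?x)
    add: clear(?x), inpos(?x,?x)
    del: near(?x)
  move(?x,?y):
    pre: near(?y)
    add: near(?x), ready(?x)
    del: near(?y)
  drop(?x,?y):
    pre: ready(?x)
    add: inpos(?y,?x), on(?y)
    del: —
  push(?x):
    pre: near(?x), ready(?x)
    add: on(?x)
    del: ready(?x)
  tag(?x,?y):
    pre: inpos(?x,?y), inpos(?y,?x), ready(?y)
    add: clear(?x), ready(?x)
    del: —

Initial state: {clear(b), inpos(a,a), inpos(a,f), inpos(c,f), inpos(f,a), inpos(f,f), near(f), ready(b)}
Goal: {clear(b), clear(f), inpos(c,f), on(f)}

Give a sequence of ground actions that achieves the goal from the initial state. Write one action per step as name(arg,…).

1. move(a,f)  →  {clear(b), inpos(a,a), inpos(a,f), inpos(c,f), inpos(f,a), inpos(f,f), near(a), ready(a), ready(b)}
2. drop(a,f)  →  {clear(b), inpos(a,a), inpos(a,f), inpos(c,f), inpos(f,a), inpos(f,f), near(a), on(f), ready(a), ready(b)}
3. tag(f,a)  →  {clear(b), clear(f), inpos(a,a), inpos(a,f), inpos(c,f), inpos(f,a), inpos(f,f), near(a), on(f), ready(a), ready(b), ready(f)}

move(a,f); drop(a,f); tag(f,a)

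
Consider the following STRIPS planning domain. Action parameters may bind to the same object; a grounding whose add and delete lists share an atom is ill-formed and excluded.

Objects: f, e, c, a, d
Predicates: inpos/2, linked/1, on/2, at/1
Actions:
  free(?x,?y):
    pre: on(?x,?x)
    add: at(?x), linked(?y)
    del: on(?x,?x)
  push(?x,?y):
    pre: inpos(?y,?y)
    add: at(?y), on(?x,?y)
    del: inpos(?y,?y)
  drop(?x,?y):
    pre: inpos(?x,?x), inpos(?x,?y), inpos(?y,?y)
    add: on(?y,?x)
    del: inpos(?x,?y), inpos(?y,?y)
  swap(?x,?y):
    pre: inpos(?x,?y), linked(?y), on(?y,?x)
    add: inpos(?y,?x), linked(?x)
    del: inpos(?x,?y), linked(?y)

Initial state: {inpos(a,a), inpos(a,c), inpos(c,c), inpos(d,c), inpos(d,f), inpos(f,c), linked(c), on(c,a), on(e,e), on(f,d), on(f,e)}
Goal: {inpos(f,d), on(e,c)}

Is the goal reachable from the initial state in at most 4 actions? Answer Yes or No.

1. free(e,f)  →  {at(e), inpos(a,a), inpos(a,c), inpos(c,c), inpos(d,c), inpos(d,f), inpos(f,c), linked(c), linked(f), on(c,a), on(f,d), on(f,e)}
2. push(e,c)  →  {at(c), at(e), inpos(a,a), inpos(a,c), inpos(d,c), inpos(d,f), inpos(f,c), linked(c), linked(f), on(c,a), on(e,c), on(f,d), on(f,e)}
3. swap(d,f)  →  {at(c), at(e), inpos(a,a), inpos(a,c), inpos(d,c), inpos(f,c), inpos(f,d), linked(c), linked(d), on(c,a), on(e,c), on(f,d), on(f,e)}
optimal plan length = 3; 3 ≤ 4

Yes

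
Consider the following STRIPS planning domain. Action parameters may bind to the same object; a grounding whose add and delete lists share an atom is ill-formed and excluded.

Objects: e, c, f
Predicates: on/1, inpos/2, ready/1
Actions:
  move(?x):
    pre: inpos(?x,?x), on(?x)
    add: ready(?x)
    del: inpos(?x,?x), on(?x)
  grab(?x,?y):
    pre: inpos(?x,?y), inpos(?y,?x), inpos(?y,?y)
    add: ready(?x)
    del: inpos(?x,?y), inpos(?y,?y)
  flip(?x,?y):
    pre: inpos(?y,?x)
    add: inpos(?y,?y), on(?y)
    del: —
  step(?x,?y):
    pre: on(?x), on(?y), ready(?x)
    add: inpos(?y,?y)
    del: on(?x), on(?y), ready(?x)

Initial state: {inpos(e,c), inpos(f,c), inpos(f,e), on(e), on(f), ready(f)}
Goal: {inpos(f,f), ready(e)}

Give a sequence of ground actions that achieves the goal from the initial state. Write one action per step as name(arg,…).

1. flip(e,f)  →  {inpos(e,c), inpos(f,c), inpos(f,e), inpos(f,f), on(e), on(f), ready(f)}
2. flip(c,e)  →  {inpos(e,c), inpos(e,e), inpos(f,c), inpos(f,e), inpos(f,f), on(e), on(f), ready(f)}
3. move(e)  →  {inpos(e,c), inpos(f,c), inpos(f,e), inpos(f,f), on(f), ready(e), ready(f)}

flip(e,f); flip(c,e); move(e)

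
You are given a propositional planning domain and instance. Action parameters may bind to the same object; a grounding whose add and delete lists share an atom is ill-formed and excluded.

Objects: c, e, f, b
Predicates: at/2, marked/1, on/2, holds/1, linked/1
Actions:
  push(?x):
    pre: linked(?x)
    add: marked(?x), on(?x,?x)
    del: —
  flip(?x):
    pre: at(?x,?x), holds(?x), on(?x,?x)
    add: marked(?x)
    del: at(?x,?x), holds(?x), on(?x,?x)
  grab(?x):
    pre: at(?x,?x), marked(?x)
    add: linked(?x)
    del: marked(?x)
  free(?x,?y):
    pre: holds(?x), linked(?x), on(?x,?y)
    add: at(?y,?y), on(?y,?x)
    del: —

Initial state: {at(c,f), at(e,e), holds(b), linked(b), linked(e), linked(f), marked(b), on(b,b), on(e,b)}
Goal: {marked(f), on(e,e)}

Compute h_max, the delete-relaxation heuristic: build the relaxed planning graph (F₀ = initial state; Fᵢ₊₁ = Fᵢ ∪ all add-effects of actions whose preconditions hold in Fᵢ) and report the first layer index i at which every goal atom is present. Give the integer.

F0 = init (9 atoms)
F1 = F0 ∪ {at(b,b), marked(e), marked(f), on(e,e), on(f,f)}  (14 atoms)
goal ⊆ F1  ⇒  h_max = 1

1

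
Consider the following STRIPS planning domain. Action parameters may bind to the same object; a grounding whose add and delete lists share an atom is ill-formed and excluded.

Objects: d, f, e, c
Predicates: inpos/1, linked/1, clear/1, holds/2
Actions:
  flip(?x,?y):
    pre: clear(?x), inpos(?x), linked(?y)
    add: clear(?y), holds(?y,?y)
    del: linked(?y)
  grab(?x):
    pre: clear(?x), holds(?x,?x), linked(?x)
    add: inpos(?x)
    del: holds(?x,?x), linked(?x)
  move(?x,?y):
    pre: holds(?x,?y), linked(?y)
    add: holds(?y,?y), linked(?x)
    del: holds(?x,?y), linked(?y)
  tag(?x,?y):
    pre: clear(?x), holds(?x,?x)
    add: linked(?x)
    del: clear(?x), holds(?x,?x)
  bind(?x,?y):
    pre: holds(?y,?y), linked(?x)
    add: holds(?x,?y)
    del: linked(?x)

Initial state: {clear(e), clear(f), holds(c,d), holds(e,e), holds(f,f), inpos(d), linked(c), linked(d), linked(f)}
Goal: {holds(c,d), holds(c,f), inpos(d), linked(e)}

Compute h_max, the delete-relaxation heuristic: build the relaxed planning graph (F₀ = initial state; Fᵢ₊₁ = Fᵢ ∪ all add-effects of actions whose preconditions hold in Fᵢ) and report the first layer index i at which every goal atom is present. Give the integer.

F0 = init (9 atoms)
F1 = F0 ∪ {holds(c,e), holds(c,f), holds(d,d), holds(d,e), holds(d,f), holds(f,e), inpos(f), linked(e)}  (17 atoms)
goal ⊆ F1  ⇒  h_max = 1

1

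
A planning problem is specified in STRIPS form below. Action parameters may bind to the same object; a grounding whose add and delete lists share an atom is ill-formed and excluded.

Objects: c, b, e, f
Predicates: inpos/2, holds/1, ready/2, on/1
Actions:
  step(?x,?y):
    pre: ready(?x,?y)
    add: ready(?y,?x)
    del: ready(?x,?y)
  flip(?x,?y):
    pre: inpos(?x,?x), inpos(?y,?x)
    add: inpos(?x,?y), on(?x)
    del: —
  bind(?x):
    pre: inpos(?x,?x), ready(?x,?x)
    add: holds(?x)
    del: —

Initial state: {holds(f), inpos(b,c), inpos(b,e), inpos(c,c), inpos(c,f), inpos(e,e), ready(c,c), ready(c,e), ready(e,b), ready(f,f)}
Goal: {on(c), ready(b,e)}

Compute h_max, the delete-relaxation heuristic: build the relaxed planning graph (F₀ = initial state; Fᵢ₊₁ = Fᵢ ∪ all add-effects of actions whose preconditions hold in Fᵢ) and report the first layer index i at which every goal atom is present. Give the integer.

F0 = init (10 atoms)
F1 = F0 ∪ {holds(c), inpos(c,b), inpos(e,b), on(c), on(e), ready(b,e), ready(e,c)}  (17 atoms)
goal ⊆ F1  ⇒  h_max = 1

1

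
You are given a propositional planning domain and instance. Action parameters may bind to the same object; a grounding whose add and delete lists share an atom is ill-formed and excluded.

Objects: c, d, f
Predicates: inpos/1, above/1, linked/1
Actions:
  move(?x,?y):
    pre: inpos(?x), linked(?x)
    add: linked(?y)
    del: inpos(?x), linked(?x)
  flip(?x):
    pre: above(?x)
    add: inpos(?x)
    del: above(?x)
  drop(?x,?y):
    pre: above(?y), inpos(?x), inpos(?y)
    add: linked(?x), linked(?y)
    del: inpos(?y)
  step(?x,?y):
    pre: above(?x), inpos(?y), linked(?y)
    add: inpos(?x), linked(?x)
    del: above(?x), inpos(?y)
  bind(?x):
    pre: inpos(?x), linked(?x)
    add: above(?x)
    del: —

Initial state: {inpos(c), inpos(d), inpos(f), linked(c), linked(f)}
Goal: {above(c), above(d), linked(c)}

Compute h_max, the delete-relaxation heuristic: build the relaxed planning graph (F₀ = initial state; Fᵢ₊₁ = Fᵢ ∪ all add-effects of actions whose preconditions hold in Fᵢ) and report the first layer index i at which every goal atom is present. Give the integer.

F0 = init (5 atoms)
F1 = F0 ∪ {above(c), above(f), linked(d)}  (8 atoms)
F2 = F1 ∪ {above(d)}  (9 atoms)
goal ⊆ F2  ⇒  h_max = 2

2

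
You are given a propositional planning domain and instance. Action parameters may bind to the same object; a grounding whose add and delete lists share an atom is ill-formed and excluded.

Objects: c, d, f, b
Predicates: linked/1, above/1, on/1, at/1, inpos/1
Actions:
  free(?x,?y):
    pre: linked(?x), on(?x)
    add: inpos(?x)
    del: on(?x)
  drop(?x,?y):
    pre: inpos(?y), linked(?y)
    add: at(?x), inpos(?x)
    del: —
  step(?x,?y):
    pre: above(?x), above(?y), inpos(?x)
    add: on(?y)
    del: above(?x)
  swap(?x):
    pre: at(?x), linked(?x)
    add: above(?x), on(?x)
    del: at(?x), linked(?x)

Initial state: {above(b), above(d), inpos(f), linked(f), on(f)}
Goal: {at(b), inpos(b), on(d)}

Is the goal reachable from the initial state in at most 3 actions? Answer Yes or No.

1. drop(b,f)  →  {above(b), above(d), at(b), inpos(b), inpos(f), linked(f), on(f)}
2. step(b,d)  →  {above(d), at(b), inpos(b), inpos(f), linked(f), on(d), on(f)}
optimal plan length = 2; 2 ≤ 3

Yes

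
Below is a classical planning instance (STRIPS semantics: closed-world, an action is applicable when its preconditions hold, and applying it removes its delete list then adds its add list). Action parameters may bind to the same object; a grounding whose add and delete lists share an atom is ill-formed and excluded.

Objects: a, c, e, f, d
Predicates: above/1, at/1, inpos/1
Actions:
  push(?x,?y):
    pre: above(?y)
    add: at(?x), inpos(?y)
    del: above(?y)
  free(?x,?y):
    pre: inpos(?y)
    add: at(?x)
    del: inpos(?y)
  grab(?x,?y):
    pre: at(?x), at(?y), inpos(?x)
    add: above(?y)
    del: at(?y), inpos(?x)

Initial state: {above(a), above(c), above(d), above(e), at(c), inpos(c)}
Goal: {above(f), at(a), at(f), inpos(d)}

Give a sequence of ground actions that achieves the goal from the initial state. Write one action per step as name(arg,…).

1. push(a,a)  →  {above(c), above(d), above(e), at(a), at(c), inpos(a), inpos(c)}
2. push(f,c)  →  {above(d), above(e), at(a), at(c), at(f), inpos(a), inpos(c)}
3. grab(a,f)  →  {above(d), above(e), above(f), at(a), at(c), inpos(c)}
4. push(f,d)  →  {above(e), above(f), at(a), at(c), at(f), inpos(c), inpos(d)}

push(a,a); push(f,c); grab(a,f); push(f,d)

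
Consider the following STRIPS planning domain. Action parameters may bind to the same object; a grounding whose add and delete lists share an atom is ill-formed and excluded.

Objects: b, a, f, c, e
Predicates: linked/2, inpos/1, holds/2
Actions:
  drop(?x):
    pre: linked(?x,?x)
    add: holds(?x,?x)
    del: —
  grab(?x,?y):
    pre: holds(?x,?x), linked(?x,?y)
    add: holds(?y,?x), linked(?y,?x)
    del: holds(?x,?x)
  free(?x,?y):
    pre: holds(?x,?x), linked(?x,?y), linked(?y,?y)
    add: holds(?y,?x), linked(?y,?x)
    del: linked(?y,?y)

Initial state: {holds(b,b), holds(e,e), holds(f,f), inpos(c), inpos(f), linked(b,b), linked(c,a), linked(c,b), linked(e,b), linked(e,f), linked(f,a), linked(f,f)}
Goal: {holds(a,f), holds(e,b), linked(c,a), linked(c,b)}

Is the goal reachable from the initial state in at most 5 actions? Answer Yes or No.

Yes

1. grab(f,a)  →  {holds(a,f), holds(b,b), holds(e,e), inpos(c), inpos(f), linked(a,f), linked(b,b), linked(c,a), linked(c,b), linked(e,b), linked(e,f), linked(f,a), linked(f,f)}
2. grab(e,b)  →  {holds(a,f), holds(b,b), holds(b,e), inpos(c), inpos(f), linked(a,f), linked(b,b), linked(b,e), linked(c,a), linked(c,b), linked(e,b), linked(e,f), linked(f,a), linked(f,f)}
3. grab(b,e)  →  {holds(a,f), holds(b,e), holds(e,b), inpos(c), inpos(f), linked(a,f), linked(b,b), linked(b,e), linked(c,a), linked(c,b), linked(e,b), linked(e,f), linked(f,a), linked(f,f)}
optimal plan length = 3; 3 ≤ 5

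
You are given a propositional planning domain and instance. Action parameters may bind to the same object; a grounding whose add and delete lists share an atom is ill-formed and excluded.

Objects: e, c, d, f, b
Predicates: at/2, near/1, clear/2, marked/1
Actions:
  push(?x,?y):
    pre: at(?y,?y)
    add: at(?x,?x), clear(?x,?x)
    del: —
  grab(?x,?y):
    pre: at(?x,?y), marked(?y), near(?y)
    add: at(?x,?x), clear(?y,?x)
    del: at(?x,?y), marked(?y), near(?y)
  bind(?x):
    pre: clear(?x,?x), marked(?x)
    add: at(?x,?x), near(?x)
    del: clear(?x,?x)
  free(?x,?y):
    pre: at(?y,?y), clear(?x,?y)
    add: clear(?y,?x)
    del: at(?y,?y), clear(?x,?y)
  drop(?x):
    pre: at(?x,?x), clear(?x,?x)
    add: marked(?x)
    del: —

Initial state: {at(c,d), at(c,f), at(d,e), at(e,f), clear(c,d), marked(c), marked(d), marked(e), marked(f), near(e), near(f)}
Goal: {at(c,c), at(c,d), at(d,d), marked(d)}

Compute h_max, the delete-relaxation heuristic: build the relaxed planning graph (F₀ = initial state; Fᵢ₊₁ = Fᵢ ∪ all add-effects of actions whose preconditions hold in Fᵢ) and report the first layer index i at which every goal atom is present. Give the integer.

1

F0 = init (11 atoms)
F1 = F0 ∪ {at(c,c), at(d,d), at(e,e), clear(e,d), clear(f,c), clear(f,e)}  (17 atoms)
goal ⊆ F1  ⇒  h_max = 1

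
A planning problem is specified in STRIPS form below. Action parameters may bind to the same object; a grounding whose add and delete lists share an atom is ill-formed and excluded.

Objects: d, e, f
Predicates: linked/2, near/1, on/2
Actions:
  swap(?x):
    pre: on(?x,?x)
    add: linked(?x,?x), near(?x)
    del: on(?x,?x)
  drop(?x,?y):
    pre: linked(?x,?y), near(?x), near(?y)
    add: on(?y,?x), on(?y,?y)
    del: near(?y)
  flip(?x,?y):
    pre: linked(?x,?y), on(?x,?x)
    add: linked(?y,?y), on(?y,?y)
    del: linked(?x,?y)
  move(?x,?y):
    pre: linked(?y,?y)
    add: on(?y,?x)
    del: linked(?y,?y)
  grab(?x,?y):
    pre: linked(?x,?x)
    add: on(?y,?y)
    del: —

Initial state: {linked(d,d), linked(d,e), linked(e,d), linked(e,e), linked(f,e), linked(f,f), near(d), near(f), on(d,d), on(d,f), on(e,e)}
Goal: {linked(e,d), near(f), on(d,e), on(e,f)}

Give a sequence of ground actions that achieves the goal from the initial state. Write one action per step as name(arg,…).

1. move(e,d)  →  {linked(d,e), linked(e,d), linked(e,e), linked(f,e), linked(f,f), near(d), near(f), on(d,d), on(d,e), on(d,f), on(e,e)}
2. move(f,e)  →  {linked(d,e), linked(e,d), linked(f,e), linked(f,f), near(d), near(f), on(d,d), on(d,e), on(d,f), on(e,e), on(e,f)}

move(e,d); move(f,e)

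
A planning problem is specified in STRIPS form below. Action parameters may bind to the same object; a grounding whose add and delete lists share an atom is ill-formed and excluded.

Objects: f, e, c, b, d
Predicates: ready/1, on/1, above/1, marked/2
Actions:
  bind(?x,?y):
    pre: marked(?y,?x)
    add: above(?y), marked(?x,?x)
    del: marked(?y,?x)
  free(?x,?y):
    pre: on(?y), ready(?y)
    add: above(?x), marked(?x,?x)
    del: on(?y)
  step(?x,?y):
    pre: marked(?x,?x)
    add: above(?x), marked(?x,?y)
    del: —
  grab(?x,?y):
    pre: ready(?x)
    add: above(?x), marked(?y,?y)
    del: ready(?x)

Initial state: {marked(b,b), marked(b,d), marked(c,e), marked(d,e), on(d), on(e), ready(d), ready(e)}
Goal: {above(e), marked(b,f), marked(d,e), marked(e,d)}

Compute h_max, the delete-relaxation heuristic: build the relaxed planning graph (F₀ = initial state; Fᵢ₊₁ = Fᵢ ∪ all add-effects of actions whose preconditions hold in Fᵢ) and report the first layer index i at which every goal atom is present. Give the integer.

2

F0 = init (8 atoms)
F1 = F0 ∪ {above(b), above(c), above(d), above(e), above(f), marked(b,c), marked(b,e), marked(b,f), marked(c,c), marked(d,d), marked(e,e), marked(f,f)}  (20 atoms)
F2 = F1 ∪ {marked(c,b), marked(c,d), marked(c,f), marked(d,b), marked(d,c), marked(d,f), marked(e,b), marked(e,c), marked(e,d), marked(e,f), marked(f,b), marked(f,c), marked(f,d), marked(f,e)}  (34 atoms)
goal ⊆ F2  ⇒  h_max = 2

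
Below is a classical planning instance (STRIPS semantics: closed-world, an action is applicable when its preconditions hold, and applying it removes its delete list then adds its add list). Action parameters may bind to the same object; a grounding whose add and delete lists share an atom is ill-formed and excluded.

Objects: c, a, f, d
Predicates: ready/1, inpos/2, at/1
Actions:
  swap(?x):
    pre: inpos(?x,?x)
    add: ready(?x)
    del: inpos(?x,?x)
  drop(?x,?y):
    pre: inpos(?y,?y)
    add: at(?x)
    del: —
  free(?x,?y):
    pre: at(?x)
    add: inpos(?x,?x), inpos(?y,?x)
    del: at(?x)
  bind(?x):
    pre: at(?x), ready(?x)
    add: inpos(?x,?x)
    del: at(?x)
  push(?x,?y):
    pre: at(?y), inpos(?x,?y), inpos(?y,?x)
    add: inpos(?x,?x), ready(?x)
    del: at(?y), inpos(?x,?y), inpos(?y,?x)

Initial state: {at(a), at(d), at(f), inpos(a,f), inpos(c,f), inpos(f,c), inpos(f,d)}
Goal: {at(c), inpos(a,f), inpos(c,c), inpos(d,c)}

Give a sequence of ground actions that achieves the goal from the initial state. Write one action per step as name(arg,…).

free(a,c); drop(c,a); free(c,d); drop(c,c)

1. free(a,c)  →  {at(d), at(f), inpos(a,a), inpos(a,f), inpos(c,a), inpos(c,f), inpos(f,c), inpos(f,d)}
2. drop(c,a)  →  {at(c), at(d), at(f), inpos(a,a), inpos(a,f), inpos(c,a), inpos(c,f), inpos(f,c), inpos(f,d)}
3. free(c,d)  →  {at(d), at(f), inpos(a,a), inpos(a,f), inpos(c,a), inpos(c,c), inpos(c,f), inpos(d,c), inpos(f,c), inpos(f,d)}
4. drop(c,c)  →  {at(c), at(d), at(f), inpos(a,a), inpos(a,f), inpos(c,a), inpos(c,c), inpos(c,f), inpos(d,c), inpos(f,c), inpos(f,d)}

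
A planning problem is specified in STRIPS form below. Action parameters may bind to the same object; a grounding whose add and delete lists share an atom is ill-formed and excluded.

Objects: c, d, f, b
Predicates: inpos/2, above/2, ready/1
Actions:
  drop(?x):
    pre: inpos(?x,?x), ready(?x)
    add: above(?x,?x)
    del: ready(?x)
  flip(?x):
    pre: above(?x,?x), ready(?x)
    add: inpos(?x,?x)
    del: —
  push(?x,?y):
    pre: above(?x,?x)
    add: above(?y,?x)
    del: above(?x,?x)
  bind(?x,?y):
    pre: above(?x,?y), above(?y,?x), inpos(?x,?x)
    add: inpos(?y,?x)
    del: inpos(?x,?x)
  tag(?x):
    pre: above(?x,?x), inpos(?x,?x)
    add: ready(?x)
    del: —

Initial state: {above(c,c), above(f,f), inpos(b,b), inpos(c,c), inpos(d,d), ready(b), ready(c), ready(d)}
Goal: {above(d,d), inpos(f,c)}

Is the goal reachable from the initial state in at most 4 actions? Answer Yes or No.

Yes

1. drop(d)  →  {above(c,c), above(d,d), above(f,f), inpos(b,b), inpos(c,c), inpos(d,d), ready(b), ready(c)}
2. push(c,f)  →  {above(d,d), above(f,c), above(f,f), inpos(b,b), inpos(c,c), inpos(d,d), ready(b), ready(c)}
3. push(f,c)  →  {above(c,f), above(d,d), above(f,c), inpos(b,b), inpos(c,c), inpos(d,d), ready(b), ready(c)}
4. bind(c,f)  →  {above(c,f), above(d,d), above(f,c), inpos(b,b), inpos(d,d), inpos(f,c), ready(b), ready(c)}
optimal plan length = 4; 4 ≤ 4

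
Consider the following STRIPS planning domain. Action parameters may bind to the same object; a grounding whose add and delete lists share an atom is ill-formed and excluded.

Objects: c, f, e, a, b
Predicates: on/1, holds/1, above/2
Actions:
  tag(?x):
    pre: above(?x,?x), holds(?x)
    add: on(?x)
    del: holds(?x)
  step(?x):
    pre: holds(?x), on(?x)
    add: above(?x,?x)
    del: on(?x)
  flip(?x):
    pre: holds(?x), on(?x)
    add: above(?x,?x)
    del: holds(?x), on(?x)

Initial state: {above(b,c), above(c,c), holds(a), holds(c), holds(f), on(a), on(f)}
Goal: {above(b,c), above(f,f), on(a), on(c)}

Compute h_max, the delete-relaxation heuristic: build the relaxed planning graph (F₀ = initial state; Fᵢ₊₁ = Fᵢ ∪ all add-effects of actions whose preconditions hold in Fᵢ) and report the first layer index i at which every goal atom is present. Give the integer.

1

F0 = init (7 atoms)
F1 = F0 ∪ {above(a,a), above(f,f), on(c)}  (10 atoms)
goal ⊆ F1  ⇒  h_max = 1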